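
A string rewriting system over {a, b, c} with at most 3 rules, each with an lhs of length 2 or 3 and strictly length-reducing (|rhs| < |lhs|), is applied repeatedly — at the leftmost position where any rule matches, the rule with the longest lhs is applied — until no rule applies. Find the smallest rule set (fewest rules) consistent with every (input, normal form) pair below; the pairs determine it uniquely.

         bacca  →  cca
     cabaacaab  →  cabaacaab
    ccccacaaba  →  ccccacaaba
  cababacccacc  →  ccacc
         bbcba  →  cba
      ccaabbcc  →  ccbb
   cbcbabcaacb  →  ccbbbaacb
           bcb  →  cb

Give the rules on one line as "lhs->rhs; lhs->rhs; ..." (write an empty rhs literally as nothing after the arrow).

  | bacca => bcca => cca
  | cabaacaab
  | ccccacaaba
  | cababacccacc => cababcccacc => cabbbccacc => cabbccacc => cabccacc => cbbcacc => cbcacc => ccacc

abc->bb; bac->bc; bc->c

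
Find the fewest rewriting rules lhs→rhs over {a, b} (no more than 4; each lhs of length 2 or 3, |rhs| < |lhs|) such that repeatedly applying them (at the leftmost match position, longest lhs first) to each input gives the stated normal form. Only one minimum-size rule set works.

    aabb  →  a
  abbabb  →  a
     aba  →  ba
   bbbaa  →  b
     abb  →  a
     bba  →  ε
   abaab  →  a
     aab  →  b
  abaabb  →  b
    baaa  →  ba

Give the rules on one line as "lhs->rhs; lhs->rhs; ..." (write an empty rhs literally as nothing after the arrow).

aa->; ab->b; bb->a

  | aabb => bb => a
  | abbabb => bbabb => aabb => bb => a
  | aba => ba
  | bbbaa => abaa => baa => b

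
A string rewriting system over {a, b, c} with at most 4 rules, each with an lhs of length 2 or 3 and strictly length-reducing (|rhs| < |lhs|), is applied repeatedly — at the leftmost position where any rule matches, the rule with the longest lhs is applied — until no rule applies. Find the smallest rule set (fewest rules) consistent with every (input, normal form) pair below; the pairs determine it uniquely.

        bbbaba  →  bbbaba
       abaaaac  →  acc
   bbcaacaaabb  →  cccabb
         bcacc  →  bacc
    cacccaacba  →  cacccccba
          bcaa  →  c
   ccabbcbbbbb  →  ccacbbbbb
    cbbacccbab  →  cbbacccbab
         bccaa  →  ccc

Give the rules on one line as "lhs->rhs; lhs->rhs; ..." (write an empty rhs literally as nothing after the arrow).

  | bbbaba
  | abaaaac => abcaac => abaac => abcc => acc
  | bbcaacaaabb => bbaacaaabb => bbccaaabb => bccaaabb => ccaaabb => cccabb
  | bcacc => bacc

aa->c; bc->c; bca->ba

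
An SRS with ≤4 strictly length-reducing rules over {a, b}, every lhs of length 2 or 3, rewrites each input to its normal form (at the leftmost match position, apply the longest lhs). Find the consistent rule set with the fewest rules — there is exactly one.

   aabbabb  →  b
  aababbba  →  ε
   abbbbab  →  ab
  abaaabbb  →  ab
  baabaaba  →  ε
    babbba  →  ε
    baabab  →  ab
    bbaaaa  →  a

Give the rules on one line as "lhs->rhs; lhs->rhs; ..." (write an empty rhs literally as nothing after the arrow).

aa->; ba->; bb->b

  | aabbabb => bbabb => babb => bb => b
  | aababbba => babbba => bbba => bba => ba => ε
  | abbbbab => abbbab => abbab => abab => ab
  | abaaabbb => aaabbb => abbb => abb => ab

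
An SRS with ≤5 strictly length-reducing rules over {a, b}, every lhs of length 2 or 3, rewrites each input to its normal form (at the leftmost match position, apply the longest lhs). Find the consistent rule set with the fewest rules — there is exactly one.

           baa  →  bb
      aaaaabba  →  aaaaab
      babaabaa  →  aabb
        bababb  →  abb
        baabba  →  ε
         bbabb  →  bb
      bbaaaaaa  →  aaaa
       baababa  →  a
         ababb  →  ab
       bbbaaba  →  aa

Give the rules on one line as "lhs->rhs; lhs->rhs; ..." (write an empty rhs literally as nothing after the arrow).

ba->; baa->bb; bab->; bbb->

  | baa => bb
  | aaaaabba => aaaaab
  | babaabaa => aabaa => aabb
  | bababb => abb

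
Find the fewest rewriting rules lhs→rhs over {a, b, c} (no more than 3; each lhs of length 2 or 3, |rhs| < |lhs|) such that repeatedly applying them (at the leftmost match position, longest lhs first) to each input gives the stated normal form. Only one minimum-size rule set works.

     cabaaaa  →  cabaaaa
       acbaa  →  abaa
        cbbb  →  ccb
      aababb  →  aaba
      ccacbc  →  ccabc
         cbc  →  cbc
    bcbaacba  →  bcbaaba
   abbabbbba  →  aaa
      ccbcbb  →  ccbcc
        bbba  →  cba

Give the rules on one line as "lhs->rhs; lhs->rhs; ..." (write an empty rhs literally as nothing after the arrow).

  | cabaaaa
  | acbaa => abaa
  | cbbb => ccb
  | aababb => aabac => aaba

ac->a; bb->c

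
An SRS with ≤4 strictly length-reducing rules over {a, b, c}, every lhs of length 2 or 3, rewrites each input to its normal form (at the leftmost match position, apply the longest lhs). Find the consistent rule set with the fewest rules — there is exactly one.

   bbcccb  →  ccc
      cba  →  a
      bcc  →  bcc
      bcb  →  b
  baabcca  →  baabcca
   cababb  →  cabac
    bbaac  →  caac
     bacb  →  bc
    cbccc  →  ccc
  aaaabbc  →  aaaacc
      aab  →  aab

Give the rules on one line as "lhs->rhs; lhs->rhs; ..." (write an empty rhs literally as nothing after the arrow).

acb->c; bb->c; cb->

  | bbcccb => ccccb => ccc
  | cba => a
  | bcc
  | bcb => b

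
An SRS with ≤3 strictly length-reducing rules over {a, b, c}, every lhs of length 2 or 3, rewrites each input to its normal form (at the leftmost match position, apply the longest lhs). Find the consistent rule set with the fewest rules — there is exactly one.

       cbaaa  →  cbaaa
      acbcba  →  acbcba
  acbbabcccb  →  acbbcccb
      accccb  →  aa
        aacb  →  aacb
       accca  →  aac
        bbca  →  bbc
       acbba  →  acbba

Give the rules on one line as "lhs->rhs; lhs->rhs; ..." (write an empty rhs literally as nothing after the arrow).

  | cbaaa
  | acbcba
  | acbbabcccb => acbbcccb
  | accccb => aaccb => aaab => aa

ab->; acc->aa; ca->c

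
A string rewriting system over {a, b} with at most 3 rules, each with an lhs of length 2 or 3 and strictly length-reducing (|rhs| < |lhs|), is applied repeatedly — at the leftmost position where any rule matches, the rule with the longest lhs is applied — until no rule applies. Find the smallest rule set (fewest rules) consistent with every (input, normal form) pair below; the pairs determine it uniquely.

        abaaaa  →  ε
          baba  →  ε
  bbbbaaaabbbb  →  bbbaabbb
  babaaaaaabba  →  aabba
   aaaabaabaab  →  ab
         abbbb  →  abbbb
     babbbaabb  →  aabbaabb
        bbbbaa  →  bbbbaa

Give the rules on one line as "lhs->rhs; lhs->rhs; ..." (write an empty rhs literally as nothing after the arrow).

aaa->; aba->; bab->aa

  | abaaaa => aaa => ε
  | baba => aaa => ε
  | bbbbaaaabbbb => bbbbabbbb => bbbaabbb
  | babaaaaaabba => aaaaaaaabba => aaaaabba => aabba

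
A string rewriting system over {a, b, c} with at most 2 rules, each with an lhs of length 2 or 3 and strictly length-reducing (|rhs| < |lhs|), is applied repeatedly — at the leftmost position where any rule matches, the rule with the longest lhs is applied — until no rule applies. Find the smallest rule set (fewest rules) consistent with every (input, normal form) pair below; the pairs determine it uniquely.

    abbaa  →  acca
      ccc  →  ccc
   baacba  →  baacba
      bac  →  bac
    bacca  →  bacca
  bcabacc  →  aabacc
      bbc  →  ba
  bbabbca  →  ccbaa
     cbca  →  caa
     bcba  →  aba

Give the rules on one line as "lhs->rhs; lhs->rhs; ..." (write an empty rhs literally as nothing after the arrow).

  | abbaa => acca
  | ccc
  | baacba
  | bac

bba->cc; bc->a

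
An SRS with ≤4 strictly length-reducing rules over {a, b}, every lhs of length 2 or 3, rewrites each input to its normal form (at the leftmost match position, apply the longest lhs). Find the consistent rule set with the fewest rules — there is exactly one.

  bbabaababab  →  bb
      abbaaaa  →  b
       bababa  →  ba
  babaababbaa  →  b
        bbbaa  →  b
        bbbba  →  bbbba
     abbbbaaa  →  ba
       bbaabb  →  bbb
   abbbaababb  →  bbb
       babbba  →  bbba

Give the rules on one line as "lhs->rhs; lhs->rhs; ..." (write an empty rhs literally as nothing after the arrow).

aa->b; ab->; baa->aa

  | bbabaababab => bbaababab => baababab => aababab => bbabab => bbab => bb
  | abbaaaa => baaaa => aaaa => baa => aa => b
  | bababa => baba => ba
  | babaababbaa => baababbaa => aababbaa => bbabbaa => bbbaa => bbaa => baa => aa => b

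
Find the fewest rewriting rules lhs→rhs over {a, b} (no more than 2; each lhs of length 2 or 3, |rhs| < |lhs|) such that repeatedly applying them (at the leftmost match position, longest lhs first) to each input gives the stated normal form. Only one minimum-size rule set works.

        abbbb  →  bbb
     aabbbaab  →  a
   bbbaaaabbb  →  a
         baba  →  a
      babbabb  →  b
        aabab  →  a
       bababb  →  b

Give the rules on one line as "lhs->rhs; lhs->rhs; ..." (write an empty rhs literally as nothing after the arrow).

ab->; ba->a

  | abbbb => bbb
  | aabbbaab => abbaab => baab => aab => a
  | bbbaaaabbb => bbaaaabbb => baaaabbb => aaaabbb => aaabb => aab => a
  | baba => aba => a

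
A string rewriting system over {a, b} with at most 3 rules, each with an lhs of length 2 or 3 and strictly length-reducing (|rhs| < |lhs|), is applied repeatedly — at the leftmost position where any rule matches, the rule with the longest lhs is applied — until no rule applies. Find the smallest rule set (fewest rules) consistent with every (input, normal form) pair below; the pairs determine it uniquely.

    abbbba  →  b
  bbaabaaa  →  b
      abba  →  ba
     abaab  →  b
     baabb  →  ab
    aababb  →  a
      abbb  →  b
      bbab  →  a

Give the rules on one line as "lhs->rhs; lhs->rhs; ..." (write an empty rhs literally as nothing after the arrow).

aa->b; bb->a; bbb->a

  | abbbba => aaba => bba => aa => b
  | bbaabaaa => aaabaaa => babaaa => babba => baaa => bba => aa => b
  | abba => aaa => ba
  | abaab => abbb => aa => b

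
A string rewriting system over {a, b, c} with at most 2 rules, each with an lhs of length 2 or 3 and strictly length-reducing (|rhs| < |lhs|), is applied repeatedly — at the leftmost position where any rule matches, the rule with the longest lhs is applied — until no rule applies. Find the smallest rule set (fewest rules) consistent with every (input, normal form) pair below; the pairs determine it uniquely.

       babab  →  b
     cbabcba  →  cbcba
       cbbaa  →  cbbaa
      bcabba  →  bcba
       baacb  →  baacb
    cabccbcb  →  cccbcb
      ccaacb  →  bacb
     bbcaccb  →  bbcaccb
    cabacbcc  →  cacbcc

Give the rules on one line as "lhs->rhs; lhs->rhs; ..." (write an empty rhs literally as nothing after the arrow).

  | babab => bab => b
  | cbabcba => cbcba
  | cbbaa
  | bcabba => bcba

ab->; cca->b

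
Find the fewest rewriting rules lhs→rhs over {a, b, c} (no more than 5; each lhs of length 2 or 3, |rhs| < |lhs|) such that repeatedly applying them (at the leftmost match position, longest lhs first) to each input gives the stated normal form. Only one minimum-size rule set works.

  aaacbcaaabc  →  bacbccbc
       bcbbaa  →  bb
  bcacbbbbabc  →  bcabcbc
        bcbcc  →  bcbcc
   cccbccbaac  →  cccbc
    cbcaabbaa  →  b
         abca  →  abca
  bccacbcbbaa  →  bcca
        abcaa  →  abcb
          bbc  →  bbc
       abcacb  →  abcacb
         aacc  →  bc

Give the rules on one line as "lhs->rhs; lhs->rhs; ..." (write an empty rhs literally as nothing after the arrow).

aa->b; aac->b; bab->cb; cbb->

  | aaacbcaaabc => bacbcaaabc => bacbcbabc => bacbccbc
  | bcbbaa => baa => bb
  | bcacbbbbabc => bcabbabc => bcabcbc
  | bcbcc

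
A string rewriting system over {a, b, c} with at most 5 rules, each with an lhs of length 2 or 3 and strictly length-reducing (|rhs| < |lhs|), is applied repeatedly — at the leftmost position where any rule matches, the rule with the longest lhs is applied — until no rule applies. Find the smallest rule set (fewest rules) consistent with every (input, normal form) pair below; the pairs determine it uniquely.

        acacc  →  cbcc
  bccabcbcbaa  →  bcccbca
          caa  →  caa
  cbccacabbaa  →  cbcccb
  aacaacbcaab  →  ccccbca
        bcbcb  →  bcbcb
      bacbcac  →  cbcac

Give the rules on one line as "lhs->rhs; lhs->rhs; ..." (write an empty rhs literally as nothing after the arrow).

aac->cc; ab->; aca->cb; ba->

  | acacc => cbcc
  | bccabcbcbaa => bcccbcbaa => bcccbca
  | caa
  | cbccacabbaa => cbcccbbbaa => cbcccbba => cbcccb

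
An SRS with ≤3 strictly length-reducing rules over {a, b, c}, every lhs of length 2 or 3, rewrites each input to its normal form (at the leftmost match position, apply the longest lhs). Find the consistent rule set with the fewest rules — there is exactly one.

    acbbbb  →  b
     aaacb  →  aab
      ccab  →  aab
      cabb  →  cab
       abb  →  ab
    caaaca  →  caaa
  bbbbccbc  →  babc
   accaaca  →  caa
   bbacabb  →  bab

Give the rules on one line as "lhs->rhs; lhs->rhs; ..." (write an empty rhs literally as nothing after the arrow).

  | acbbbb => bbbb => bbb => bb => b
  | aaacb => aab
  | ccab => aab
  | cabb => cab

ac->; bb->b; cc->a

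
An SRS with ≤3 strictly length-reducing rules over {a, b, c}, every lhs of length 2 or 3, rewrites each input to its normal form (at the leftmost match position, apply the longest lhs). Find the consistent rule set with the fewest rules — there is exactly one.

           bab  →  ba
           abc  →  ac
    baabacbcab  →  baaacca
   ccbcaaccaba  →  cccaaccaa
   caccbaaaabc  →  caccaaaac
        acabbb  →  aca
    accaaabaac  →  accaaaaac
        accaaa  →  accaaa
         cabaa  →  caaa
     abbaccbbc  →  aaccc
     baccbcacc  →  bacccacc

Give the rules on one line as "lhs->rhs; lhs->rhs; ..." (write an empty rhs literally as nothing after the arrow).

ab->a; cb->c

  | bab => ba
  | abc => ac
  | baabacbcab => baaacbcab => baaaccab => baaacca
  | ccbcaaccaba => cccaaccaba => cccaaccaa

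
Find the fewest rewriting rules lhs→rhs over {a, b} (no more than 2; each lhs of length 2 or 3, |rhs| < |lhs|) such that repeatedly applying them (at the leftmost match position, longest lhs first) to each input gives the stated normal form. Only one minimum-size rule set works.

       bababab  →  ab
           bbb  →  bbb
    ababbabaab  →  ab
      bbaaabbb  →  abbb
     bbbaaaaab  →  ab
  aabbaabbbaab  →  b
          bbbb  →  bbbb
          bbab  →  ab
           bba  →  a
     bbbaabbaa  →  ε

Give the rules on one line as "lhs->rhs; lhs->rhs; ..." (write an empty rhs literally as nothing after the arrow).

aa->; ba->a

  | bababab => ababab => aabab => bab => ab
  | bbb
  | ababbabaab => aabbabaab => bbabaab => babaab => abaab => aaab => ab
  | bbaaabbb => baaabbb => aaabbb => abbb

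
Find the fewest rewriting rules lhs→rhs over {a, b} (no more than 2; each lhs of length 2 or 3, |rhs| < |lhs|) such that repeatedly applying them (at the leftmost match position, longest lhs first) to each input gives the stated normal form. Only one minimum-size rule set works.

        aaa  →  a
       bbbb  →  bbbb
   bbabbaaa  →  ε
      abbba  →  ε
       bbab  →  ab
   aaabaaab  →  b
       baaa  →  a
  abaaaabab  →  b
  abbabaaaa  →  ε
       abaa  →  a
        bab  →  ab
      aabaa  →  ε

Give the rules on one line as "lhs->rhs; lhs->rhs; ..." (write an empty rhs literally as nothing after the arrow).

  | aaa => a
  | bbbb
  | bbabbaaa => babbaaa => abbaaa => abaaa => aaaa => aa => ε
  | abbba => abba => aba => aa => ε

aa->; ba->a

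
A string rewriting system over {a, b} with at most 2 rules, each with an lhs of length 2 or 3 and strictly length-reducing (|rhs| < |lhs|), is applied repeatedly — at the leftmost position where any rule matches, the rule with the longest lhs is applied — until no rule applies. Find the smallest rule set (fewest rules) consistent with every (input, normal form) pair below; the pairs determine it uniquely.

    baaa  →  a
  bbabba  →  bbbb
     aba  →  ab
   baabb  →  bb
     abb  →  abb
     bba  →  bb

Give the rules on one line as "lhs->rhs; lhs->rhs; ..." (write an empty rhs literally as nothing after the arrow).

  | baaa => a
  | bbabba => bbbba => bbbb
  | aba => ab
  | baabb => bb

ba->b; baa->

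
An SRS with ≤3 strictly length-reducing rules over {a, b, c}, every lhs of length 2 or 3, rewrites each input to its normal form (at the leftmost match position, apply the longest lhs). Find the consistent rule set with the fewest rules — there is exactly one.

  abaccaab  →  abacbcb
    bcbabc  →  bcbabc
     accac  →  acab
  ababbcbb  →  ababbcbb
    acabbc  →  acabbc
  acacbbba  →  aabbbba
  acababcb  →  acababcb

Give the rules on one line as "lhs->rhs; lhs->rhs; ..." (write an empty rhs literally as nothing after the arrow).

  | abaccaab => abacbcb
  | bcbabc
  | accac => acab
  | ababbcbb

caa->bc; cac->ab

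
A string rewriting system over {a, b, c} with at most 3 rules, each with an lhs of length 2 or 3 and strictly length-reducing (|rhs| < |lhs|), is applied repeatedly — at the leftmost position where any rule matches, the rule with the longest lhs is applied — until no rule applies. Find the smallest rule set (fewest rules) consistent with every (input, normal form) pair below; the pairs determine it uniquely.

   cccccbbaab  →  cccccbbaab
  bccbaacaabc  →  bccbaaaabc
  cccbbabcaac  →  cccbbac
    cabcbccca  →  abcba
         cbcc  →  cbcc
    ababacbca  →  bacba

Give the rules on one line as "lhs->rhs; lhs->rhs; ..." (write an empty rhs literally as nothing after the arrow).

  | cccccbbaab
  | bccbaacaabc => bccbaaaabc
  | cccbbabcaac => cccbbabaac => cccbbac
  | cabcbccca => abcbccca => abcbcca => abcbca => abcba

aba->; ca->a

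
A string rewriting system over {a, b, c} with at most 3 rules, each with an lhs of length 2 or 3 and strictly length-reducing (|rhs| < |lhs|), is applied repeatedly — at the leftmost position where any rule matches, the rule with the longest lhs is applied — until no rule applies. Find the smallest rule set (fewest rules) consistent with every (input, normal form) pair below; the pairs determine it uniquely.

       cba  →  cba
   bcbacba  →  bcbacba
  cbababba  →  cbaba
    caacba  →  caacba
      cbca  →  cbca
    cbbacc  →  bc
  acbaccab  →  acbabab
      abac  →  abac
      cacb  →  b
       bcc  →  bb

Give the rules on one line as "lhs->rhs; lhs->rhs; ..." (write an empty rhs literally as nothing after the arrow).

  | cba
  | bcbacba
  | cbababba => cbaba
  | caacba

bba->; cac->; cc->b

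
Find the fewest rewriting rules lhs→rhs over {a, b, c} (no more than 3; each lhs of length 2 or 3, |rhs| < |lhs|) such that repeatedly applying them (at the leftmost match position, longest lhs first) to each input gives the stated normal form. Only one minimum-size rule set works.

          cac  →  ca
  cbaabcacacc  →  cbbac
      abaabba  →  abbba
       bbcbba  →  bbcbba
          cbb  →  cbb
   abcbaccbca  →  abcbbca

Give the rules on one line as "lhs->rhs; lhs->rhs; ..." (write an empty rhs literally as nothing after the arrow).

  | cac => ca
  | cbaabcacacc => cbbcacacc => cbbcaacc => cbbccc => cbbac
  | abaabba => abbba
  | bbcbba

aa->; cac->ca; cc->a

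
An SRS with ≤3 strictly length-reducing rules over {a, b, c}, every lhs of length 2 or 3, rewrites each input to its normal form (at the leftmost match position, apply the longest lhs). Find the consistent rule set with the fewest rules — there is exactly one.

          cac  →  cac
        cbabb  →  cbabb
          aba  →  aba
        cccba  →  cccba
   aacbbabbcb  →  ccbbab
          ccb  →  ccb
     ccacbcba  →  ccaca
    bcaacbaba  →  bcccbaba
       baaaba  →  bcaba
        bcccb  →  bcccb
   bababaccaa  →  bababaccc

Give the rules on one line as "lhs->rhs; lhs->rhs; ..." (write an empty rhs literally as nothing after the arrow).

  | cac
  | cbabb
  | aba
  | cccba

aa->c; bcb->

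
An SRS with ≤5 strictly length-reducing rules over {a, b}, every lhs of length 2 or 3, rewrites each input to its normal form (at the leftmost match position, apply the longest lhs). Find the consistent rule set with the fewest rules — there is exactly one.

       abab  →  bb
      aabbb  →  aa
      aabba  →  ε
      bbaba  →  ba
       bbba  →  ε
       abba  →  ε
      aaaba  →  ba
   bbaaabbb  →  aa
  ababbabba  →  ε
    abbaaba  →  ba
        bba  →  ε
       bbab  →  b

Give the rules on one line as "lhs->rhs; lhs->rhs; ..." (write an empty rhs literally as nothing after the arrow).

  | abab => bab => bb
  | aabbb => abbb => bbb => aa
  | aabba => abba => bba => ε
  | bbaba => ba

aaa->; ab->b; bba->; bbb->aa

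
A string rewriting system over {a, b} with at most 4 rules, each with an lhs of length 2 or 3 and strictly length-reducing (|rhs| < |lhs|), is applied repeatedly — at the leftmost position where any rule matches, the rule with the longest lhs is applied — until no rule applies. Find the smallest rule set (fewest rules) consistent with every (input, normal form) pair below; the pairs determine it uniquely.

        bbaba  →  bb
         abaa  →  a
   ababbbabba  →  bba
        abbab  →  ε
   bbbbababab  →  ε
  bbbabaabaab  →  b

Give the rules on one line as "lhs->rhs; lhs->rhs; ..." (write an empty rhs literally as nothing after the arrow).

ab->b; aba->; bbb->

  | bbaba => bb
  | abaa => a
  | ababbbabba => bbbabba => abba => bba
  | abbab => bbab => bbb => ε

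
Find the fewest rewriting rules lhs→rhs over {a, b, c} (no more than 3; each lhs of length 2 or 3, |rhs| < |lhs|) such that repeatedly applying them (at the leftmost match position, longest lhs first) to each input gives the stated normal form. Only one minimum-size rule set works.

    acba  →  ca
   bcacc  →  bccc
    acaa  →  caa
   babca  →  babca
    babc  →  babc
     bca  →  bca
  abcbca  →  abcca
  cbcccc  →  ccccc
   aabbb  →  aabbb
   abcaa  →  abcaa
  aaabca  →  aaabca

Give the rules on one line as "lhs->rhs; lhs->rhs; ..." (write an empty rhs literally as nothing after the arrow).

  | acba => cba => ca
  | bcacc => bccc
  | acaa => caa
  | babca

ac->c; cb->c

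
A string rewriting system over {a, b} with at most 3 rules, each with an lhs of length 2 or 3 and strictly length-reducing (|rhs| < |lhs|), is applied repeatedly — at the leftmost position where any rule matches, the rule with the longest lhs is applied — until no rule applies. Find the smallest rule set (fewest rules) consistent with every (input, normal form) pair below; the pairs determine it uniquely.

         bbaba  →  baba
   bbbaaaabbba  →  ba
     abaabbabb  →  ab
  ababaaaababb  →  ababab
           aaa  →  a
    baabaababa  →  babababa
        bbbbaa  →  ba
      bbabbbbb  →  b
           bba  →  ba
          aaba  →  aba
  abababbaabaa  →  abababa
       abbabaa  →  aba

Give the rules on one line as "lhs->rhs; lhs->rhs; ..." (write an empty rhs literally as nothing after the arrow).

  | bbaba => baba
  | bbbaaaabbba => bbaaaabbba => baaaabbba => baaabbba => baabbba => babbba => bba => ba
  | abaabbabb => ababbabb => ababb => ab
  | ababaaaababb => ababaaababb => ababaababb => ababababb => ababab

aa->a; abb->; bb->b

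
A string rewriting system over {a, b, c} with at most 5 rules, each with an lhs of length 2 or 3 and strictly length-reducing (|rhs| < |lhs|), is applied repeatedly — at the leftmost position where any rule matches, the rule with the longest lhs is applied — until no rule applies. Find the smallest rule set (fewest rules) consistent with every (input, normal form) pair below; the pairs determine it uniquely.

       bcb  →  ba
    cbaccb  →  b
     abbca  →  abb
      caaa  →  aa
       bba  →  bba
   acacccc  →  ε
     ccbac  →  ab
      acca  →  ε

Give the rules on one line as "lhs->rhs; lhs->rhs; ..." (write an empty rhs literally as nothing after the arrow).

ac->; ca->; cb->a; cc->a

  | bcb => ba
  | cbaccb => aaccb => acb => b
  | abbca => abb
  | caaa => aa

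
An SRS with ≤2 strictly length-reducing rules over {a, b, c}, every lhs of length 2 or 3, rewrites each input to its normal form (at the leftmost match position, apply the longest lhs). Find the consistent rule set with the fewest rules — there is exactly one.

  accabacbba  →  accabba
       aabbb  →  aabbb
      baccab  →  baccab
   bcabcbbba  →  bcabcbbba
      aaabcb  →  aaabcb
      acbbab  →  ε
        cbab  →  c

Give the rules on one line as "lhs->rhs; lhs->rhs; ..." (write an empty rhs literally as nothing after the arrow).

  | accabacbba => accabba
  | aabbb
  | baccab
  | bcabcbbba

acb->; bab->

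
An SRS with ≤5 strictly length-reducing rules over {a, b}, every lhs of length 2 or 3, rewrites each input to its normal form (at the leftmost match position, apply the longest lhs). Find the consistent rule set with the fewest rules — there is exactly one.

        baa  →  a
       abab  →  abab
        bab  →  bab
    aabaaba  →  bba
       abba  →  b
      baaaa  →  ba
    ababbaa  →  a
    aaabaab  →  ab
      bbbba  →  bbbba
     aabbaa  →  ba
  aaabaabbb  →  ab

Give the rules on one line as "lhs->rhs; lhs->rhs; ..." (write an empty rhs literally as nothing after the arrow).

aa->a; aaa->b; abb->aa; baa->aa

  | baa => aa => a
  | abab
  | bab
  | aabaaba => abaaba => aaaba => bba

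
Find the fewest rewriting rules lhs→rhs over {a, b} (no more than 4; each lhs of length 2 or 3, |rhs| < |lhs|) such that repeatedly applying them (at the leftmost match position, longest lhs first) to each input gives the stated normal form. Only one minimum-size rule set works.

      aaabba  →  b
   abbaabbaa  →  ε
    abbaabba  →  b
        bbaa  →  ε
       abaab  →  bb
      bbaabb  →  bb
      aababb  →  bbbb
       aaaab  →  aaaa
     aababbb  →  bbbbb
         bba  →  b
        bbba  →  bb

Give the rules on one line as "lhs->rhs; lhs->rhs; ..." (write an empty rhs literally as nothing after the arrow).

  | aaabba => aabba => abba => bba => b
  | abbaabbaa => bbaabbaa => babbaa => bbaa => ba => ε
  | abbaabba => bbaabba => babba => bba => b
  | bbaa => ba => ε

ab->a; aba->bb; abb->bb; ba->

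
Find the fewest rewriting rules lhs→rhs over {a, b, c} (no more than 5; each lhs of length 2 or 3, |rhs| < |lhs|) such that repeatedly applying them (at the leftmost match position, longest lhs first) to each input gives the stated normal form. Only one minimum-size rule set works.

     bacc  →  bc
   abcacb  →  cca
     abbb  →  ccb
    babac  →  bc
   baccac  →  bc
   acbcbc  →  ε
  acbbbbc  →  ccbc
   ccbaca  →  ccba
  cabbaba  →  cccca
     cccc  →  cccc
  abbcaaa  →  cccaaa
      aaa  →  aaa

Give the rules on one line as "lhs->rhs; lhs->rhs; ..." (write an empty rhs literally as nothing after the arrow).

ab->c; abb->cc; ac->; acb->a

  | bacc => bc
  | abcacb => ccacb => cca
  | abbb => ccb
  | babac => bcac => bc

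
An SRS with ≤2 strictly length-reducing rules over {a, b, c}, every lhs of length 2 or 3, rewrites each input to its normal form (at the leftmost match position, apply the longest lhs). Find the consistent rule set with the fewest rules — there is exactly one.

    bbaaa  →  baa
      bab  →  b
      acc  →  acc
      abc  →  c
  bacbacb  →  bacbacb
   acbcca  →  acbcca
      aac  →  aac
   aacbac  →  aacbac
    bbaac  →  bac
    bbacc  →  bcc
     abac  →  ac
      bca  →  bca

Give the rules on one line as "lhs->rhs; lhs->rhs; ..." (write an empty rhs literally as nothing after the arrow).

  | bbaaa => baa
  | bab => b
  | acc
  | abc => c

ab->; bba->b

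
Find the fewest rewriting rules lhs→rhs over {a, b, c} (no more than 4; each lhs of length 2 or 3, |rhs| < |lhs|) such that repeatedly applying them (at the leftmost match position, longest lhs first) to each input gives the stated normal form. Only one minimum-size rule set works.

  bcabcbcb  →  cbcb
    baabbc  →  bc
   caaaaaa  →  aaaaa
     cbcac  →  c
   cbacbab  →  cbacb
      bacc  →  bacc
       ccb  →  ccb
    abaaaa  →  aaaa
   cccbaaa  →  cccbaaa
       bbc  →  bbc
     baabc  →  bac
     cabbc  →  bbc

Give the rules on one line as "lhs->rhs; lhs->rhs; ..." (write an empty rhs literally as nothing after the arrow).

  | bcabcbcb => abcbcb => cbcb
  | baabbc => babc => bc
  | caaaaaa => aaaaa
  | cbcac => cac => c

ab->; bca->a; ca->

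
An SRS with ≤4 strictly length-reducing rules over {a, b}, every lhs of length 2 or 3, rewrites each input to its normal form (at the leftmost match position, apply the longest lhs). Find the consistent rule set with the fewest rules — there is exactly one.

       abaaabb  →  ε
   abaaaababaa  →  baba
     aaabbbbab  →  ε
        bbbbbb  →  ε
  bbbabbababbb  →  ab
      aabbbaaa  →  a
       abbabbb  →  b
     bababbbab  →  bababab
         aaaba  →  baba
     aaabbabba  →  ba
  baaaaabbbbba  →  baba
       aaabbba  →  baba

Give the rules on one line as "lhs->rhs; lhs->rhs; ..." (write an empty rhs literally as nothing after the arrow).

aa->b; aab->b; bb->

  | abaaabb => abbabb => aabb => bb => ε
  | abaaaababaa => abbaababaa => aaababaa => bababaa => bababb => baba
  | aaabbbbab => babbbbab => babbab => baab => bb => ε
  | bbbbbb => bbbb => bb => ε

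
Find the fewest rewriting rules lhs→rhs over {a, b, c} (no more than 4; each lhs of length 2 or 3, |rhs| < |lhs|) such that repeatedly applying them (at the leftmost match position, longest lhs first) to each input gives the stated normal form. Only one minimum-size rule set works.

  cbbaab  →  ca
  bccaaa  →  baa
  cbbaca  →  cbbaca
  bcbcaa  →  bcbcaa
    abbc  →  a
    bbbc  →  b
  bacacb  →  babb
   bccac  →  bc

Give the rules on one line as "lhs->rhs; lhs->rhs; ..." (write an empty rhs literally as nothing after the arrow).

  | cbbaab => cbbca => ca
  | bccaaa => baa
  | cbbaca
  | bcbcaa

aab->ca; bbc->; cac->b; cca->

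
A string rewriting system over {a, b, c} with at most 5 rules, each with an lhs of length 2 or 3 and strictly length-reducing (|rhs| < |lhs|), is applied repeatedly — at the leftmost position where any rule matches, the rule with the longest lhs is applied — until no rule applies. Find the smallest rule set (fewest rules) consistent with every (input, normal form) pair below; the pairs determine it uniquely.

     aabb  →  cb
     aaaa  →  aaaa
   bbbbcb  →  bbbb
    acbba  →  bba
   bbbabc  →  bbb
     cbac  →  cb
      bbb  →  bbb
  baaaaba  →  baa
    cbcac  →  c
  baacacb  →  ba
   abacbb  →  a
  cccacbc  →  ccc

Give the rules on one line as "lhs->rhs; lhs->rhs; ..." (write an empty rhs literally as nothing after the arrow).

  | aabb => cb
  | aaaa
  | bbbbcb => bbbb
  | acbba => bba

aab->c; ab->a; ac->; bc->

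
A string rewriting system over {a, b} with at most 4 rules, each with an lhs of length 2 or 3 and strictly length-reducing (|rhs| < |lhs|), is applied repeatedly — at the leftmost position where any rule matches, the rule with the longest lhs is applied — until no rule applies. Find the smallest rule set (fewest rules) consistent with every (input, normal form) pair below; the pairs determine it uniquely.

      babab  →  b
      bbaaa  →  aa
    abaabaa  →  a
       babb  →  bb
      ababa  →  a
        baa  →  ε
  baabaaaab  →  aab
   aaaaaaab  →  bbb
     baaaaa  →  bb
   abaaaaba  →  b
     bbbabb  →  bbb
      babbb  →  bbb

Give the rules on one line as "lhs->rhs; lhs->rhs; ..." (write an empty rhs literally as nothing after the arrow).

  | babab => bab => b
  | bbaaa => aa
  | abaabaa => abaa => a
  | babb => bb

aaa->bb; ba->; baa->; bba->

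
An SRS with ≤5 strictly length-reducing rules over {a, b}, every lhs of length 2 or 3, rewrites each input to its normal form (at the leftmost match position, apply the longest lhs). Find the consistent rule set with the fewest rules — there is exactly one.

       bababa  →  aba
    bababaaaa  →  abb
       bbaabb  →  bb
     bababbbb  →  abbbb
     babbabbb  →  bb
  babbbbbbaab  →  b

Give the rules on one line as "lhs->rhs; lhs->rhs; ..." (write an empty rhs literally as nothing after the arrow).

  | bababa => aba
  | bababaaaa => abaaaa => abbaa => abaa => abb
  | bbaabb => baabb => bb
  | bababbbb => abbbb

aa->b; aab->; bab->; bba->ba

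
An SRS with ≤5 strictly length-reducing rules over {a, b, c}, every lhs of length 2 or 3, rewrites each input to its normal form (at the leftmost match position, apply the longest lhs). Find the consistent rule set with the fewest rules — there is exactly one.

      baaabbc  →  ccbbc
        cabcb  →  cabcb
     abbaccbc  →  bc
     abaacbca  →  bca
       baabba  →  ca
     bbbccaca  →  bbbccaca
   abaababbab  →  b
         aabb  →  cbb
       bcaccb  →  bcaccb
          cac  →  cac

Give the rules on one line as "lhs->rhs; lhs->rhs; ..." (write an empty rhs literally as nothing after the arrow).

aa->c; aaa->cc; ba->a; ccc->

  | baaabbc => aaabbc => ccbbc
  | cabcb
  | abbaccbc => abaccbc => aaccbc => cccbc => bc
  | abaacbca => aaacbca => cccbca => bca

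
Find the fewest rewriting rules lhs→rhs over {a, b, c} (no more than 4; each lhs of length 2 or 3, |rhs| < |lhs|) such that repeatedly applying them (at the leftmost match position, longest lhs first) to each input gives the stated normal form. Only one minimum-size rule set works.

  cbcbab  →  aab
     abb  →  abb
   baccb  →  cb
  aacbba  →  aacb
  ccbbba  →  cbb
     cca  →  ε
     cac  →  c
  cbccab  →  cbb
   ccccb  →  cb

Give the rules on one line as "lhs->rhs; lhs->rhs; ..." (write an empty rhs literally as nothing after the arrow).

ba->; bcb->aa; ca->; cc->c

  | cbcbab => caaab => aab
  | abb
  | baccb => ccb => cb
  | aacbba => aacb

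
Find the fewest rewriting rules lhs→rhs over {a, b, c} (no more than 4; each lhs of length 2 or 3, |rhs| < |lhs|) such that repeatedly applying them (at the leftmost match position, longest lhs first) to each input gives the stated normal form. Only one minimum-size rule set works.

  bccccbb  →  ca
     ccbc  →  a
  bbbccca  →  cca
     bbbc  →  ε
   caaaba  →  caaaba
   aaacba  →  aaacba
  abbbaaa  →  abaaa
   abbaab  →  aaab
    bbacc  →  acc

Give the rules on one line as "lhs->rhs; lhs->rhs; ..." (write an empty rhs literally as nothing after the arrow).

bb->; bc->; ccb->ab

  | bccccbb => cccbb => cabb => ca
  | ccbc => abc => a
  | bbbccca => bccca => cca
  | bbbc => bc => ε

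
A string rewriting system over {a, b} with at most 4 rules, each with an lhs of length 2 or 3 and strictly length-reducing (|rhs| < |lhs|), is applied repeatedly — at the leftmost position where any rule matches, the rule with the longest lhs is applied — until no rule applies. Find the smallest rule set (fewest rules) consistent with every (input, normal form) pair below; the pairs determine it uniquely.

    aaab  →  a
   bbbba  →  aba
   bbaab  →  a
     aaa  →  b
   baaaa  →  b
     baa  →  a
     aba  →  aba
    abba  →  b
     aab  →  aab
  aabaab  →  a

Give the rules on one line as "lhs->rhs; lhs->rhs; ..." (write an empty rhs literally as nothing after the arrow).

  | aaab => bb => a
  | bbbba => aba
  | bbaab => aaab => bb => a
  | aaa => b

aaa->b; baa->a; bb->a; bbb->a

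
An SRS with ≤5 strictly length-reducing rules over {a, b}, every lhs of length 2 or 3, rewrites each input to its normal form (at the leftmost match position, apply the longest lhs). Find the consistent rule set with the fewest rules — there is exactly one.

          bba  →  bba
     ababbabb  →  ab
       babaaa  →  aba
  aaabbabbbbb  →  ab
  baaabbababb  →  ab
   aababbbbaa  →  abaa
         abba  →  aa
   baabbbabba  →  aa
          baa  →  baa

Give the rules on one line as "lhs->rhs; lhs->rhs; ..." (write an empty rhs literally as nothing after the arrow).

  | bba
  | ababbabb => aababb => aabb => ab
  | babaaa => aaaa => aba
  | aaabbabbbbb => abbbabbbbb => ababbbbb => aabbbb => abbb => ab

aaa->ab; aab->a; abb->a; bab->a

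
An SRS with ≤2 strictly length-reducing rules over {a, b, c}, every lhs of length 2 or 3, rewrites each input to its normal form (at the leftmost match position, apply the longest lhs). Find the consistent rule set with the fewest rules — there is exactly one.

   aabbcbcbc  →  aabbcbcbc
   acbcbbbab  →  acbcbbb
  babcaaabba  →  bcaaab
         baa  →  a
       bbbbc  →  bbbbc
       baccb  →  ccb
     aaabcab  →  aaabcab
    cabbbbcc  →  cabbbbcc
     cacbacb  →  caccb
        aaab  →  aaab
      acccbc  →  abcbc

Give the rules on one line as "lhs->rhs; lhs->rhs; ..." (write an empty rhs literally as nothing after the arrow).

ba->; ccc->bc

  | aabbcbcbc
  | acbcbbbab => acbcbbb
  | babcaaabba => bcaaabba => bcaaab
  | baa => a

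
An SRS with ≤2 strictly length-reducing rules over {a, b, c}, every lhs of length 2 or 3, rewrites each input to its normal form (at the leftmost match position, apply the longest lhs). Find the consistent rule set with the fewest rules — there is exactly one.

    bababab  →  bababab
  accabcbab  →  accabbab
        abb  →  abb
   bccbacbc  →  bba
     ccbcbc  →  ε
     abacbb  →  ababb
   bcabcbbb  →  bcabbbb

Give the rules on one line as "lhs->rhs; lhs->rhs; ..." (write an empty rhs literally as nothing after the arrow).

cb->b; cbc->

  | bababab
  | accabcbab => accabbab
  | abb
  | bccbacbc => bcbacbc => bbacbc => bba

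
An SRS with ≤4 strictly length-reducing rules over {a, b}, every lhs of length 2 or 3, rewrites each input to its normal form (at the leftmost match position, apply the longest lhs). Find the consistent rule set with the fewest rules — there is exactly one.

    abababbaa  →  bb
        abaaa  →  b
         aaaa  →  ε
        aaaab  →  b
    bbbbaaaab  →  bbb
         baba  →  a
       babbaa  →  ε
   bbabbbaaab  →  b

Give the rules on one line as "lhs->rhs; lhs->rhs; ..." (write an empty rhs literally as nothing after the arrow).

  | abababbaa => aabbaa => bbbaa => bb
  | abaaa => aa => b
  | aaaa => baa => ε
  | aaaab => baab => b

aa->b; baa->; bab->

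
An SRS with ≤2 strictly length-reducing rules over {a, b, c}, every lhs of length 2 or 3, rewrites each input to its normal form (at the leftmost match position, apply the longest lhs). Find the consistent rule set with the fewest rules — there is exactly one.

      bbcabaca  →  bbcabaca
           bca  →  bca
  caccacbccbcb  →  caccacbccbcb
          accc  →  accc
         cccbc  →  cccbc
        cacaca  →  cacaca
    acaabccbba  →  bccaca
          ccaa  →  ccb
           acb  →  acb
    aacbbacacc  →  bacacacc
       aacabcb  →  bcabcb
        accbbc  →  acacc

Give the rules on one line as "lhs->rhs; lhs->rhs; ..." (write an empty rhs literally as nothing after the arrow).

aa->b; cbb->ac

  | bbcabaca
  | bca
  | caccacbccbcb
  | accc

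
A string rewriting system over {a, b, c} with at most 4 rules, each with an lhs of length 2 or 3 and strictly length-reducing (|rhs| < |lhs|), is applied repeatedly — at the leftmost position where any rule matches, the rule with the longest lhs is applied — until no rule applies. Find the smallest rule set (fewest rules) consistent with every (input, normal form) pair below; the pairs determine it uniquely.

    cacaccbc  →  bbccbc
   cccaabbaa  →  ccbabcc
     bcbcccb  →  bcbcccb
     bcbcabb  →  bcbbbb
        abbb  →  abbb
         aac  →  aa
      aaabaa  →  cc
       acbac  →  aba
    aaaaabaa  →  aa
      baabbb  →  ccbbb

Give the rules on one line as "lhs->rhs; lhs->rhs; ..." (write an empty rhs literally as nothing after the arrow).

aaa->; ac->a; baa->cc; ca->b

  | cacaccbc => bcaccbc => bbccbc
  | cccaabbaa => ccbabbaa => ccbabcc
  | bcbcccb
  | bcbcabb => bcbbbb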